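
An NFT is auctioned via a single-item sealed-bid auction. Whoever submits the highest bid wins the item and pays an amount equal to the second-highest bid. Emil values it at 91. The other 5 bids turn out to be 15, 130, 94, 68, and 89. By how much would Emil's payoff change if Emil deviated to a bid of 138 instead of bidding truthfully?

The highest competing bid is 130.
Bidding truthfully at 91: the top bid is 130 (a rival), so Emil loses. Payoff = 0.
Bidding 138: Emil has the top bid, wins, and pays the second-highest bid 130. Payoff = 91 − 130 = -39.
Change = -39 − 0 = -39.

Payoff change: -39.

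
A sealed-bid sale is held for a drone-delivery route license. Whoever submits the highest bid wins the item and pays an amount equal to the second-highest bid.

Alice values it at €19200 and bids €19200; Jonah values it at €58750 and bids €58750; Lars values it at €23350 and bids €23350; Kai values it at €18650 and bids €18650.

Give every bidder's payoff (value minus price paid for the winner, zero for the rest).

Sorted high to low: Jonah €58750 > Lars €23350 > Alice €19200 > Kai €18650.
Jonah has the top bid and wins; the price is the second-highest bid, €23350.
Jonah's payoff = €58750 − €23350 = €35400. All other bidders lose, so their payoff is 0.

Alice €0, Jonah €35400, Lars €0, Kai €0.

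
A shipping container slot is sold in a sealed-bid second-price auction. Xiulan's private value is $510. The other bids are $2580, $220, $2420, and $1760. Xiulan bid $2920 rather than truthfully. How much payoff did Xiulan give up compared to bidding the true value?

$2070

The highest competing bid is $2580.
Bidding truthfully at $510: the top bid is $2580 (a rival), so Xiulan loses. Payoff = $0.
Bidding $2920: Xiulan has the top bid, wins, and pays the second-highest bid $2580. Payoff = $510 − $2580 = -$2070.
Regret = truthful payoff − actual payoff = $0 − -$2070 = $2070.
Deviating from a truthful bid can only lose payoff in a second-price auction — never gain.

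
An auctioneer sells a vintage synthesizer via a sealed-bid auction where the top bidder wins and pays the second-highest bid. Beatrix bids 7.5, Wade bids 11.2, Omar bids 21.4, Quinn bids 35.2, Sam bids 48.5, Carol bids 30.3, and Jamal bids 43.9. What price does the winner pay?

Bids in descending order: Sam 48.5 > Jamal 43.9 > Quinn 35.2 > Carol 30.3 > Omar 21.4 > Wade 11.2 > Beatrix 7.5.
Sam is the highest bidder, so Sam wins.
Under the second-price rule, the price is the second-highest bid: 43.9.

43.9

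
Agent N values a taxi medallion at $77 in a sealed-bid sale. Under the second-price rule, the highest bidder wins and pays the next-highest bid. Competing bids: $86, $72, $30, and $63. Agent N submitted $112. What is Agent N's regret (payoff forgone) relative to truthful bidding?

$9

The highest competing bid is $86.
Bidding truthfully at $77: the top bid is $86 (a rival), so Agent N loses. Payoff = $0.
Bidding $112: Agent N has the top bid, wins, and pays the second-highest bid $86. Payoff = $77 − $86 = -$9.
Regret = truthful payoff − actual payoff = $0 − -$9 = $9.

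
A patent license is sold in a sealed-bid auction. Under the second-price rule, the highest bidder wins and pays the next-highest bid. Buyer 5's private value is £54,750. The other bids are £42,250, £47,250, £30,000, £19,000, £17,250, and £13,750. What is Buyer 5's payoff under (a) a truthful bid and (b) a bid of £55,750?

Truthful: £7,500; alternative: £7,500.

The highest competing bid is £47,250.
Bidding truthfully at £54,750: Buyer 5 has the top bid, wins, and pays the second-highest bid £47,250. Payoff = £54,750 − £47,250 = £7,500.
Bidding £55,750: Buyer 5 has the top bid, wins, and pays the second-highest bid £47,250. Payoff = £54,750 − £47,250 = £7,500.
The bid only affects whether you win, not the price — here both bids land on the same side of the top rival bid, so the deviation is payoff-neutral.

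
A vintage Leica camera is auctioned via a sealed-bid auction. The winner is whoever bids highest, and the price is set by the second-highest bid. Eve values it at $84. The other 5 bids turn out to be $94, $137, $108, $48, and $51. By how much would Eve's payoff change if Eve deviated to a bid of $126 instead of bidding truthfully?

The highest competing bid is $137.
Bidding truthfully at $84: the top bid is $137 (a rival), so Eve loses. Payoff = $0.
Bidding $126: the top bid is $137 (a rival), so Eve loses. Payoff = $0.
Change = $0 − $0 = $0.
The bid only affects whether you win, not the price — here both bids land on the same side of the top rival bid, so the deviation is payoff-neutral.

Change in payoff: $0.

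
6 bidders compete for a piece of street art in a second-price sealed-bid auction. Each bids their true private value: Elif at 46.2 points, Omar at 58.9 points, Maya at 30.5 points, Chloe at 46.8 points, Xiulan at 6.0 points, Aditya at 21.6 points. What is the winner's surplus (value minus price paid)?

Ordered from highest: Omar 58.9 points, then Chloe 46.8 points, then Elif 46.2 points, then Maya 30.5 points, then Aditya 21.6 points, then Xiulan 6.0 points.
Omar wins with the top bid and pays the second-highest, 46.8 points.
Surplus = 58.9 points − 46.8 points = 12.1 points.

Surplus = 12.1 points.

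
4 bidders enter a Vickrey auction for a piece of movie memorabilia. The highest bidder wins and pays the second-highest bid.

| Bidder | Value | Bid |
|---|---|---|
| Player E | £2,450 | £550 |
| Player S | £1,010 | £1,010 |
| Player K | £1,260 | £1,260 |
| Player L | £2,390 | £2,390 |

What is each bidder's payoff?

Ranking the bids: Player L £2,390; Player K £1,260; Player S £1,010; Player E £550.
Player L has the top bid and wins; the price is the second-highest bid, £1,260.
Player L's payoff = £2,390 − £1,260 = £1,130. All other bidders lose, so their payoff is 0.

Player E £0, Player S £0, Player K £0, Player L £1,130.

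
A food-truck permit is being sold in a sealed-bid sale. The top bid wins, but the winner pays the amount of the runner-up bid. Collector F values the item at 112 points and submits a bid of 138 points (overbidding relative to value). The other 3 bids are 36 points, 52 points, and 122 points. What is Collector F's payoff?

Payoff = -10 points.

Highest competing bid: 122 points.
Collector F's bid 138 points is the highest overall, so Collector F wins and pays the second-highest bid, 122 points.
Payoff = value − price = 112 points − 122 points = -10 points.
Overbidding won the item at a price above value — truthful bidding would have avoided this loss.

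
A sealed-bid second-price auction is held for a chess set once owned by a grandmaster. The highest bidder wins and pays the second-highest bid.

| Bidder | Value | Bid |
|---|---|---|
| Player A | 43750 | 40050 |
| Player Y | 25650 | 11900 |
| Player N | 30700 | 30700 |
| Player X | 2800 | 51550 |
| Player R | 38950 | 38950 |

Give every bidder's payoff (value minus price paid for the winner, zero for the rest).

Player A 0, Player Y 0, Player N 0, Player X -37250, Player R 0.

Ordered from highest: Player X 51550; Player A 40050; Player R 38950; Player N 30700; Player Y 11900.
Player X has the top bid and wins; the price is the second-highest bid, 40050.
Player X's payoff = 2800 − 40050 = -37250. All other bidders lose, so their payoff is 0.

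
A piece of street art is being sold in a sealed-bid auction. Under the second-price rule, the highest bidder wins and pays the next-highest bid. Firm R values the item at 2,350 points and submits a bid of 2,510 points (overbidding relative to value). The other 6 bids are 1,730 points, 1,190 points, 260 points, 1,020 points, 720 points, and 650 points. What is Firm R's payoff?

620 points

Highest competing bid: 1,730 points.
Firm R's bid 2,510 points is the highest overall, so Firm R wins and pays the second-highest bid, 1,730 points.
Payoff = value − price = 2,350 points − 1,730 points = 620 points.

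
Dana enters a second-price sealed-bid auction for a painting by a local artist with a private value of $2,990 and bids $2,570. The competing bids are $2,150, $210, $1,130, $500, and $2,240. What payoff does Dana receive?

Highest competing bid: $2,240.
Dana's bid $2,570 is the highest overall, so Dana wins and pays the second-highest bid, $2,240.
Payoff = value − price = $2,990 − $2,240 = $750.

Dana's payoff: $750.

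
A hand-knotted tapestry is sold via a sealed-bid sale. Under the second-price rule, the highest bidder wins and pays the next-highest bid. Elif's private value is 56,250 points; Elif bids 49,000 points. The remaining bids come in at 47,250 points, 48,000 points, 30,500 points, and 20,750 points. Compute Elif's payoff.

Highest competing bid: 48,000 points.
Elif's bid 49,000 points is the highest overall, so Elif wins and pays the second-highest bid, 48,000 points.
Payoff = value − price = 56,250 points − 48,000 points = 8,250 points.

Payoff = 8,250 points.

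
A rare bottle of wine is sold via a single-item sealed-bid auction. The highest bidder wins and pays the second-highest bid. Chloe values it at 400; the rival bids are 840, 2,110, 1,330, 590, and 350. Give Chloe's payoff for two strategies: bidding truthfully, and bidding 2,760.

(a) 0  (b) -1,710

The highest competing bid is 2,110.
Bidding truthfully at 400: the top bid is 2,110 (a rival), so Chloe loses. Payoff = 0.
Bidding 2,760: Chloe has the top bid, wins, and pays the second-highest bid 2,110. Payoff = 400 − 2,110 = -1,710.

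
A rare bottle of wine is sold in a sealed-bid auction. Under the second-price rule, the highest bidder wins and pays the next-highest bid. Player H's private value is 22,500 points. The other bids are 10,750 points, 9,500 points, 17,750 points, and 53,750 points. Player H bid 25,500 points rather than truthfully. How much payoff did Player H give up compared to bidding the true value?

Payoff forgone: 0 points.

The highest competing bid is 53,750 points.
Bidding truthfully at 22,500 points: the top bid is 53,750 points (a rival), so Player H loses. Payoff = 0 points.
Bidding 25,500 points: the top bid is 53,750 points (a rival), so Player H loses. Payoff = 0 points.
Regret = truthful payoff − actual payoff = 0 points − 0 points = 0 points.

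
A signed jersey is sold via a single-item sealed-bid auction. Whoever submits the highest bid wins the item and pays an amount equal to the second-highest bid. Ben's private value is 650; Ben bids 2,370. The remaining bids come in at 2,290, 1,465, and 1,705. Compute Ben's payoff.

Payoff = -1,640.

Highest competing bid: 2,290.
Ben's bid 2,370 is the highest overall, so Ben wins and pays the second-highest bid, 2,290.
Payoff = value − price = 650 − 2,290 = -1,640.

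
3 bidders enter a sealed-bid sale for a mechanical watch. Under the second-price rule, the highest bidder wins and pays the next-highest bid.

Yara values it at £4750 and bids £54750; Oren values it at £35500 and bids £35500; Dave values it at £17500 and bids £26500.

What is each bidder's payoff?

Yara -£30750, Oren £0, Dave £0.

Bids in descending order: Yara £54750; Oren £35500; Dave £26500.
Yara has the top bid and wins; the price is the second-highest bid, £35500.
Yara's payoff = £4750 − £35500 = -£30750. All other bidders lose, so their payoff is 0.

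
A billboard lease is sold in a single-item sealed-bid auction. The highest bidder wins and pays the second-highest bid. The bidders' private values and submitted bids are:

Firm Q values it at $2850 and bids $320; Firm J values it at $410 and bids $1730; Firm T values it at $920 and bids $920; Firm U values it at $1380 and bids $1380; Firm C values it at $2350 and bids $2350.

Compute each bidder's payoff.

Firm Q $0, Firm J $0, Firm T $0, Firm U $0, Firm C $620.

Bids in descending order: Firm C $2350 > Firm J $1730 > Firm U $1380 > Firm T $920 > Firm Q $320.
Firm C has the top bid and wins; the price is the second-highest bid, $1730.
Firm C's payoff = $2350 − $1730 = $620. All other bidders lose, so their payoff is 0.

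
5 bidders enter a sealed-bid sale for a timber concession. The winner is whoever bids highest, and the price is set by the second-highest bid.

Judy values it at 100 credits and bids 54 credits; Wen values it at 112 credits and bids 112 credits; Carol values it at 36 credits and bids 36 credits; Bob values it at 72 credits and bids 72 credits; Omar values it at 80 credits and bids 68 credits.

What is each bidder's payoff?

Bids in descending order: Wen 112 credits > Bob 72 credits > Omar 68 credits > Judy 54 credits > Carol 36 credits.
Wen has the top bid and wins; the price is the second-highest bid, 72 credits.
Wen's payoff = 112 credits − 72 credits = 40 credits. All other bidders lose, so their payoff is 0.

Judy 0 credits, Wen 40 credits, Carol 0 credits, Bob 0 credits, Omar 0 credits.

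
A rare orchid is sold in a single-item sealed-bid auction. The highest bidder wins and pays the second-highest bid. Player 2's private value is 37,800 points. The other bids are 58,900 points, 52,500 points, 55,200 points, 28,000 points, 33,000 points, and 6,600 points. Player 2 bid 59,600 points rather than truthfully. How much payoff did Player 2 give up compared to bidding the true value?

Regret: 21,100 points.

The highest competing bid is 58,900 points.
Bidding truthfully at 37,800 points: the top bid is 58,900 points (a rival), so Player 2 loses. Payoff = 0 points.
Bidding 59,600 points: Player 2 has the top bid, wins, and pays the second-highest bid 58,900 points. Payoff = 37,800 points − 58,900 points = -21,100 points.
Regret = truthful payoff − actual payoff = 0 points − -21,100 points = 21,100 points.
Deviating from a truthful bid can only lose payoff in a second-price auction — never gain.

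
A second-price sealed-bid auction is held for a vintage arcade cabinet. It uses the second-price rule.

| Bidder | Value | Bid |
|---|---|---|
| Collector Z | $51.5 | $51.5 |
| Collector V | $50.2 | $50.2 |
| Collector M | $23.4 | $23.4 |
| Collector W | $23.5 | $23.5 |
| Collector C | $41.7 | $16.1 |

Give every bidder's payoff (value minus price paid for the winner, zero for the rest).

Payoffs: Collector Z $1.3, Collector V $0.0, Collector M $0.0, Collector W $0.0, Collector C $0.0.

Bids in descending order: Collector Z $51.5 > Collector V $50.2 > Collector W $23.5 > Collector M $23.4 > Collector C $16.1.
Collector Z has the top bid and wins; the price is the second-highest bid, $50.2.
Collector Z's payoff = $51.5 − $50.2 = $1.3. All other bidders lose, so their payoff is 0.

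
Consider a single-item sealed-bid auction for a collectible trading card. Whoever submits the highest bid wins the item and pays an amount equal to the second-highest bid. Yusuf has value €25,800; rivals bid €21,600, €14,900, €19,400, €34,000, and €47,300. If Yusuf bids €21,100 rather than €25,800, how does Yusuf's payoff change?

Payoff change: €0.

The highest competing bid is €47,300.
Bidding truthfully at €25,800: the top bid is €47,300 (a rival), so Yusuf loses. Payoff = €0.
Bidding €21,100: the top bid is €47,300 (a rival), so Yusuf loses. Payoff = €0.
Change = €0 − €0 = €0.
The bid only affects whether you win, not the price — here both bids land on the same side of the top rival bid, so the deviation is payoff-neutral.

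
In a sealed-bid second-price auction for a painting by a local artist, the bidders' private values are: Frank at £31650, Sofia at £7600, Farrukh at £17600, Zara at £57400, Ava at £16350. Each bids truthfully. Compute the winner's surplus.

Bids in descending order: Zara £57400; Frank £31650; Farrukh £17600; Ava £16350; Sofia £7600.
Zara wins with the top bid and pays the second-highest, £31650.
Surplus = £57400 − £31650 = £25750.

£25750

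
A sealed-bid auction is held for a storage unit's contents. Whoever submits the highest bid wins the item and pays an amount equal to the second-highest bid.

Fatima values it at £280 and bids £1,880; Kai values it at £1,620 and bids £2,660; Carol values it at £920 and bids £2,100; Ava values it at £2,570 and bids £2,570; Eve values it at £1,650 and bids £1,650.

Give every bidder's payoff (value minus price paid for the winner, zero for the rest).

Fatima £0, Kai -£950, Carol £0, Ava £0, Eve £0.

Sorted high to low: Kai £2,660, then Ava £2,570, then Carol £2,100, then Fatima £1,880, then Eve £1,650.
Kai has the top bid and wins; the price is the second-highest bid, £2,570.
Kai's payoff = £1,620 − £2,570 = -£950. All other bidders lose, so their payoff is 0.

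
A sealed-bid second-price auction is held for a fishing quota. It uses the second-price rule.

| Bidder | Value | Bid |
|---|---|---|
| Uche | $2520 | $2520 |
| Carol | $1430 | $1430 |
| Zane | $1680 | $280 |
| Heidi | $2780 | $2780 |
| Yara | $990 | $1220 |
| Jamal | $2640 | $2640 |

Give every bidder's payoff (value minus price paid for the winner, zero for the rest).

Payoffs: Uche $0, Carol $0, Zane $0, Heidi $140, Yara $0, Jamal $0.

Sorted high to low: Heidi $2780, then Jamal $2640, then Uche $2520, then Carol $1430, then Yara $1220, then Zane $280.
Heidi has the top bid and wins; the price is the second-highest bid, $2640.
Heidi's payoff = $2780 − $2640 = $140. All other bidders lose, so their payoff is 0.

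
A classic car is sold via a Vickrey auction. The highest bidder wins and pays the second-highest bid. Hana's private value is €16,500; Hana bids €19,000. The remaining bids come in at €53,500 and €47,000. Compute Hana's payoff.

Highest competing bid: €53,500.
Hana's bid €19,000 is not the highest, so Hana loses, pays nothing, and earns zero payoff.

€0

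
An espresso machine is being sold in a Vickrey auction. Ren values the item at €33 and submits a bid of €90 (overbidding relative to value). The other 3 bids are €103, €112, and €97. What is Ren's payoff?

Highest competing bid: €112.
Ren's bid €90 is not the highest, so Ren loses, pays nothing, and earns zero payoff.

€0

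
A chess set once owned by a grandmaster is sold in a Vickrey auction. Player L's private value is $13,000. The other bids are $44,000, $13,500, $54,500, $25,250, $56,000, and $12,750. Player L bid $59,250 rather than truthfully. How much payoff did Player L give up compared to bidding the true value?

Regret: $43,000.

The highest competing bid is $56,000.
Bidding truthfully at $13,000: the top bid is $56,000 (a rival), so Player L loses. Payoff = $0.
Bidding $59,250: Player L has the top bid, wins, and pays the second-highest bid $56,000. Payoff = $13,000 − $56,000 = -$43,000.
Regret = truthful payoff − actual payoff = $0 − -$43,000 = $43,000.
This is the dominant-strategy logic: truthful bidding weakly beats any alternative.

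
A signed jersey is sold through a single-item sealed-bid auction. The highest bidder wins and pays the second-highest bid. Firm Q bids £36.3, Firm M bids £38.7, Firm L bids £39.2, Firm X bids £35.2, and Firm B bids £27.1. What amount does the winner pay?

Price paid: £38.7.

Ranking the bids: Firm L £39.2; Firm M £38.7; Firm Q £36.3; Firm X £35.2; Firm B £27.1.
Firm L has the highest bid, so Firm L wins.
The second-highest bid is £38.7, so that is what Firm L pays.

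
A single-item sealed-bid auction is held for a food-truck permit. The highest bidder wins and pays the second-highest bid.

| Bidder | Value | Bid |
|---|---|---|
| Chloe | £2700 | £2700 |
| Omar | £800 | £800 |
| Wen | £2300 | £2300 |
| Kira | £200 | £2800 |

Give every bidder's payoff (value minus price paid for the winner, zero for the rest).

Payoffs: Chloe £0, Omar £0, Wen £0, Kira -£2500.

Ranking the bids: Kira £2800 > Chloe £2700 > Wen £2300 > Omar £800.
Kira has the top bid and wins; the price is the second-highest bid, £2700.
Kira's payoff = £200 − £2700 = -£2500. All other bidders lose, so their payoff is 0.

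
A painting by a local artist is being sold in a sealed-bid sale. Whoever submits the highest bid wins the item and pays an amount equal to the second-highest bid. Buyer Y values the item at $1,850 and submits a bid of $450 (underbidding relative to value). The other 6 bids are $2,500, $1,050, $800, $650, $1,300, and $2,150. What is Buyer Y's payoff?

Highest competing bid: $2,500.
Buyer Y's bid $450 is not the highest, so Buyer Y loses, pays nothing, and earns zero payoff.

Payoff = $0.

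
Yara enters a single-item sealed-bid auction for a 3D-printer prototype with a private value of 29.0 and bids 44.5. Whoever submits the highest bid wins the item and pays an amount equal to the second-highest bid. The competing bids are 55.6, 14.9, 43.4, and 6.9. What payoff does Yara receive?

Yara's payoff: 0.0.

Highest competing bid: 55.6.
Yara's bid 44.5 is not the highest, so Yara loses, pays nothing, and earns zero payoff.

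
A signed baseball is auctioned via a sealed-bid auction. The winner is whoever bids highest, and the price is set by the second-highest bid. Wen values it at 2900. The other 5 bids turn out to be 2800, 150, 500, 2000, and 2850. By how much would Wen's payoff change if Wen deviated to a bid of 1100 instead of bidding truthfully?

-50

The highest competing bid is 2850.
Bidding truthfully at 2900: Wen has the top bid, wins, and pays the second-highest bid 2850. Payoff = 2900 − 2850 = 50.
Bidding 1100: the top bid is 2850 (a rival), so Wen loses. Payoff = 0.
Change = 0 − 50 = -50.
Deviating from a truthful bid can only lose payoff in a second-price auction — never gain.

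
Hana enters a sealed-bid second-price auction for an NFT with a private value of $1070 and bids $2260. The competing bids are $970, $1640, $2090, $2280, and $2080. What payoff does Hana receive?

Hana's payoff: $0.

Highest competing bid: $2280.
Hana's bid $2260 is not the highest, so Hana loses, pays nothing, and earns zero payoff.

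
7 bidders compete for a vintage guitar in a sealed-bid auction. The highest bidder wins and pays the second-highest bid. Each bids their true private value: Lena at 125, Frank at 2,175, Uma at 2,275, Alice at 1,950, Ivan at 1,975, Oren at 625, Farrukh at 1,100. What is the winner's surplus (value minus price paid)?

Sorted high to low: Uma 2,275; Frank 2,175; Ivan 1,975; Alice 1,950; Farrukh 1,100; Oren 625; Lena 125.
Uma wins with the top bid and pays the second-highest, 2,175.
Surplus = 2,275 − 2,175 = 100.

100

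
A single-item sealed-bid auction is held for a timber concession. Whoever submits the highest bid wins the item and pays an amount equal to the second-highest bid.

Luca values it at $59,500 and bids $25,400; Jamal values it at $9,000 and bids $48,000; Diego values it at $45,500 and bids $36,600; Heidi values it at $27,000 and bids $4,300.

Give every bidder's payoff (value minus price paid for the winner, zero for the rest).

Bids in descending order: Jamal $48,000; Diego $36,600; Luca $25,400; Heidi $4,300.
Jamal has the top bid and wins; the price is the second-highest bid, $36,600.
Jamal's payoff = $9,000 − $36,600 = -$27,600. All other bidders lose, so their payoff is 0.

Payoffs: Luca $0, Jamal -$27,600, Diego $0, Heidi $0.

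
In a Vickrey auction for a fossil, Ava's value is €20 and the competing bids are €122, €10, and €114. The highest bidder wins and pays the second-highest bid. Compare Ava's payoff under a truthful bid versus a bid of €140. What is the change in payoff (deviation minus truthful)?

-€102

The highest competing bid is €122.
Bidding truthfully at €20: the top bid is €122 (a rival), so Ava loses. Payoff = €0.
Bidding €140: Ava has the top bid, wins, and pays the second-highest bid €122. Payoff = €20 − €122 = -€102.
Change = -€102 − €0 = -€102.
This is the dominant-strategy logic: truthful bidding weakly beats any alternative.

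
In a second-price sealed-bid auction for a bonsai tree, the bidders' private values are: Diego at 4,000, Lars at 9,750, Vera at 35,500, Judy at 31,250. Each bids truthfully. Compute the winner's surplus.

Sorted high to low: Vera 35,500; Judy 31,250; Lars 9,750; Diego 4,000.
Vera wins with the top bid and pays the second-highest, 31,250.
Surplus = 35,500 − 31,250 = 4,250.

4,250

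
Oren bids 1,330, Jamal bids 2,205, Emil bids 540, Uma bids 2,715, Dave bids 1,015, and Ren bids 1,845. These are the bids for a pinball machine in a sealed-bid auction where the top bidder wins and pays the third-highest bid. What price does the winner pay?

Ranking the bids: Uma 2,715, then Jamal 2,205, then Ren 1,845, then Oren 1,330, then Dave 1,015, then Emil 540.
Uma is the highest bidder, so Uma wins.
Under the third-price rule, the price is the third-highest bid: 1,845.

Price paid: 1,845.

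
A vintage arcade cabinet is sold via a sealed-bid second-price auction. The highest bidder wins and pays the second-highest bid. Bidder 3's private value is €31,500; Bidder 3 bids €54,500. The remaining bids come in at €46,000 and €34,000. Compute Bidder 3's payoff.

Highest competing bid: €46,000.
Bidder 3's bid €54,500 is the highest overall, so Bidder 3 wins and pays the second-highest bid, €46,000.
Payoff = value − price = €31,500 − €46,000 = -€14,500.
Overbidding won the item at a price above value — truthful bidding would have avoided this loss.

-€14,500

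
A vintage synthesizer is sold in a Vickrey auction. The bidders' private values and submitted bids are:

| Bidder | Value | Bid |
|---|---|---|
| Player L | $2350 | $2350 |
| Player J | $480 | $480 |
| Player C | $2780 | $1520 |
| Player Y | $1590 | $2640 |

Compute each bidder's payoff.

Payoffs: Player L $0, Player J $0, Player C $0, Player Y -$760.

Ordered from highest: Player Y $2640, then Player L $2350, then Player C $1520, then Player J $480.
Player Y has the top bid and wins; the price is the second-highest bid, $2350.
Player Y's payoff = $1590 − $2350 = -$760. All other bidders lose, so their payoff is 0.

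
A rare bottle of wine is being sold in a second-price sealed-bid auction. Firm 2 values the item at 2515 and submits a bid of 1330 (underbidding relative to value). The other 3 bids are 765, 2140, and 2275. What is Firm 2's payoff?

Highest competing bid: 2275.
Firm 2's bid 1330 is not the highest, so Firm 2 loses, pays nothing, and earns zero payoff.

0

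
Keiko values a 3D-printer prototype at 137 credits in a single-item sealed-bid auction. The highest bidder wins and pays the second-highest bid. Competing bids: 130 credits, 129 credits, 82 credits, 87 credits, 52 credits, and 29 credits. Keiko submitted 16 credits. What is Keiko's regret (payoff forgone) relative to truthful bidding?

The highest competing bid is 130 credits.
Bidding truthfully at 137 credits: Keiko has the top bid, wins, and pays the second-highest bid 130 credits. Payoff = 137 credits − 130 credits = 7 credits.
Bidding 16 credits: the top bid is 130 credits (a rival), so Keiko loses. Payoff = 0 credits.
Regret = truthful payoff − actual payoff = 7 credits − 0 credits = 7 credits.
Deviating from a truthful bid can only lose payoff in a second-price auction — never gain.

Regret: 7 credits.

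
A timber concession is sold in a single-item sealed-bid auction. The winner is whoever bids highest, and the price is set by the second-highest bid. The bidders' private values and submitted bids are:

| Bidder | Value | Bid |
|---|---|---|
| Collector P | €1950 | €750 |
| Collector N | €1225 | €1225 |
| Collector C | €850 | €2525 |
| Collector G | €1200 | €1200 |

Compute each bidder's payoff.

Bids in descending order: Collector C €2525; Collector N €1225; Collector G €1200; Collector P €750.
Collector C has the top bid and wins; the price is the second-highest bid, €1225.
Collector C's payoff = €850 − €1225 = -€375. All other bidders lose, so their payoff is 0.

Payoffs: Collector P €0, Collector N €0, Collector C -€375, Collector G €0.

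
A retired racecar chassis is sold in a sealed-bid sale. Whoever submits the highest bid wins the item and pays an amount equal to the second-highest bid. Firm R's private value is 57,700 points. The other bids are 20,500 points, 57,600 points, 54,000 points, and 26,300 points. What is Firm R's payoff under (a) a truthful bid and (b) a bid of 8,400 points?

Truthful: 100 points; alternative: 0 points.

The highest competing bid is 57,600 points.
Bidding truthfully at 57,700 points: Firm R has the top bid, wins, and pays the second-highest bid 57,600 points. Payoff = 57,700 points − 57,600 points = 100 points.
Bidding 8,400 points: the top bid is 57,600 points (a rival), so Firm R loses. Payoff = 0 points.
This is the dominant-strategy logic: truthful bidding weakly beats any alternative.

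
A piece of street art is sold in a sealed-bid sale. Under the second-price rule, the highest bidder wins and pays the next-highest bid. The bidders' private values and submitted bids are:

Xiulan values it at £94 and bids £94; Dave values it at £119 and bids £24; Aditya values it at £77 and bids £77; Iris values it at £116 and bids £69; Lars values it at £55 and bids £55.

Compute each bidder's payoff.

Xiulan £17, Dave £0, Aditya £0, Iris £0, Lars £0.

Ordered from highest: Xiulan £94, then Aditya £77, then Iris £69, then Lars £55, then Dave £24.
Xiulan has the top bid and wins; the price is the second-highest bid, £77.
Xiulan's payoff = £94 − £77 = £17. All other bidders lose, so their payoff is 0.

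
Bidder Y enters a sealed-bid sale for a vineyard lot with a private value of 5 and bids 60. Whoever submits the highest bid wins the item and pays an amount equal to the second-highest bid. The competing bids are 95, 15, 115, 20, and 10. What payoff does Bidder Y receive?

0

Highest competing bid: 115.
Bidder Y's bid 60 is not the highest, so Bidder Y loses, pays nothing, and earns zero payoff.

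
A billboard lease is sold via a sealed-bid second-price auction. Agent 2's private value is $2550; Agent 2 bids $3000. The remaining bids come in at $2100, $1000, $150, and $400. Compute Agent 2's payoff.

$450

Highest competing bid: $2100.
Agent 2's bid $3000 is the highest overall, so Agent 2 wins and pays the second-highest bid, $2100.
Payoff = value − price = $2550 − $2100 = $450.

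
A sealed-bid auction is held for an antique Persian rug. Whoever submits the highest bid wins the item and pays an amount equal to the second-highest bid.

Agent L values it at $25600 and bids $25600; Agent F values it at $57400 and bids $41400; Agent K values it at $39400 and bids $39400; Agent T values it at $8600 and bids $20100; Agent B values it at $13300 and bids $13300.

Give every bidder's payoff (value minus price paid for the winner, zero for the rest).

Bids in descending order: Agent F $41400, then Agent K $39400, then Agent L $25600, then Agent T $20100, then Agent B $13300.
Agent F has the top bid and wins; the price is the second-highest bid, $39400.
Agent F's payoff = $57400 − $39400 = $18000. All other bidders lose, so their payoff is 0.

Payoffs: Agent L $0, Agent F $18000, Agent K $0, Agent T $0, Agent B $0.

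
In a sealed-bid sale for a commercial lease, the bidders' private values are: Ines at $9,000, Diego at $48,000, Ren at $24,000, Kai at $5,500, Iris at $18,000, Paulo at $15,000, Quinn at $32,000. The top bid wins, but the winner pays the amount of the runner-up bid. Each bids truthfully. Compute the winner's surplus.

$16,000

Sorted high to low: Diego $48,000; Quinn $32,000; Ren $24,000; Iris $18,000; Paulo $15,000; Ines $9,000; Kai $5,500.
Diego wins with the top bid and pays the second-highest, $32,000.
Surplus = $48,000 − $32,000 = $16,000.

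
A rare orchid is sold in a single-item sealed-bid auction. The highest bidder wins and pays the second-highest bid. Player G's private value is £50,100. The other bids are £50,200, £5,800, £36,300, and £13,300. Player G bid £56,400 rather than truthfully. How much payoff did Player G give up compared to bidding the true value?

The highest competing bid is £50,200.
Bidding truthfully at £50,100: the top bid is £50,200 (a rival), so Player G loses. Payoff = £0.
Bidding £56,400: Player G has the top bid, wins, and pays the second-highest bid £50,200. Payoff = £50,100 − £50,200 = -£100.
Regret = truthful payoff − actual payoff = £0 − -£100 = £100.
Deviating from a truthful bid can only lose payoff in a second-price auction — never gain.

Payoff forgone: £100.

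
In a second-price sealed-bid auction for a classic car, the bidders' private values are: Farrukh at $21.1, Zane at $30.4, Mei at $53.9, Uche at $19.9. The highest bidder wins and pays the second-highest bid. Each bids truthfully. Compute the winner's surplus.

Sorted high to low: Mei $53.9, then Zane $30.4, then Farrukh $21.1, then Uche $19.9.
Mei wins with the top bid and pays the second-highest, $30.4.
Surplus = $53.9 − $30.4 = $23.5.

Surplus = $23.5.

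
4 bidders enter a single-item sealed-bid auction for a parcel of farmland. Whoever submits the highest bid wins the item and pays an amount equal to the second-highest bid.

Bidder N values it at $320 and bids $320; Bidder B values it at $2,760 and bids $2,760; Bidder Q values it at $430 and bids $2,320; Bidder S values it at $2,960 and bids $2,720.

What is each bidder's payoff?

Ordered from highest: Bidder B $2,760, then Bidder S $2,720, then Bidder Q $2,320, then Bidder N $320.
Bidder B has the top bid and wins; the price is the second-highest bid, $2,720.
Bidder B's payoff = $2,760 − $2,720 = $40. All other bidders lose, so their payoff is 0.

Payoffs: Bidder N $0, Bidder B $40, Bidder Q $0, Bidder S $0.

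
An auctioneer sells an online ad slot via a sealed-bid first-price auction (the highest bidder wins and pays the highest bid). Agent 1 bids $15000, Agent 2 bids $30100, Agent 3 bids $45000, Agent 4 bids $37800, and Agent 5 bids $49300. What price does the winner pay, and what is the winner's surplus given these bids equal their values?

The winner pays $49300 for a surplus of $0.

Bids in descending order: Agent 5 $49300 > Agent 3 $45000 > Agent 4 $37800 > Agent 2 $30100 > Agent 1 $15000.
Agent 5 is the highest bidder, so Agent 5 wins.
Under the first-price rule, the price is the highest bid: $49300.
Surplus = $49300 − $49300 = $0.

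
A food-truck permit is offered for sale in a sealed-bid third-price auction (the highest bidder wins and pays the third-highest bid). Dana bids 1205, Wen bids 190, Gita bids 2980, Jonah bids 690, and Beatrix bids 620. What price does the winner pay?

Price paid: 690.

Bids in descending order: Gita 2980; Dana 1205; Jonah 690; Beatrix 620; Wen 190.
Gita is the highest bidder, so Gita wins.
Under the third-price rule, the price is the third-highest bid: 690.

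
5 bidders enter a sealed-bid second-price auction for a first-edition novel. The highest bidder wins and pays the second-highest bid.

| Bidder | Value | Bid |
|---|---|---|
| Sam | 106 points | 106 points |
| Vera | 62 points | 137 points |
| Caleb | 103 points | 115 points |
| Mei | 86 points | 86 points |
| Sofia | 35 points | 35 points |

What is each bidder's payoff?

Ordered from highest: Vera 137 points > Caleb 115 points > Sam 106 points > Mei 86 points > Sofia 35 points.
Vera has the top bid and wins; the price is the second-highest bid, 115 points.
Vera's payoff = 62 points − 115 points = -53 points. All other bidders lose, so their payoff is 0.

Sam 0 points, Vera -53 points, Caleb 0 points, Mei 0 points, Sofia 0 points.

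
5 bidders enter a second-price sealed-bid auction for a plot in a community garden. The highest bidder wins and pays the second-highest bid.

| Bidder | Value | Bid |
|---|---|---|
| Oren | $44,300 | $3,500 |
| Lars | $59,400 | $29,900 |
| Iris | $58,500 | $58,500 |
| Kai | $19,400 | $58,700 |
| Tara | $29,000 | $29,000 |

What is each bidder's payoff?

Payoffs: Oren $0, Lars $0, Iris $0, Kai -$39,100, Tara $0.

Bids in descending order: Kai $58,700 > Iris $58,500 > Lars $29,900 > Tara $29,000 > Oren $3,500.
Kai has the top bid and wins; the price is the second-highest bid, $58,500.
Kai's payoff = $19,400 − $58,500 = -$39,100. All other bidders lose, so their payoff is 0.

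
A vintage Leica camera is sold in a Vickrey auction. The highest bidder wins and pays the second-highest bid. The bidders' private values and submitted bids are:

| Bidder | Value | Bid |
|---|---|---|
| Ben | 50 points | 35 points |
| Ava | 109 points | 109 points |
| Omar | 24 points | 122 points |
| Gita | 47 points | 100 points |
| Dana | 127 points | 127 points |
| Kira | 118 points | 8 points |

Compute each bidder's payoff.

Ordered from highest: Dana 127 points, then Omar 122 points, then Ava 109 points, then Gita 100 points, then Ben 35 points, then Kira 8 points.
Dana has the top bid and wins; the price is the second-highest bid, 122 points.
Dana's payoff = 127 points − 122 points = 5 points. All other bidders lose, so their payoff is 0.

Payoffs: Ben 0 points, Ava 0 points, Omar 0 points, Gita 0 points, Dana 5 points, Kira 0 points.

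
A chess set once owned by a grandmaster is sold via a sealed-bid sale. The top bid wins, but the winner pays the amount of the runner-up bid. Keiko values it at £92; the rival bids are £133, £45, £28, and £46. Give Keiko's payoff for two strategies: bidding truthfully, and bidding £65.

The highest competing bid is £133.
Bidding truthfully at £92: the top bid is £133 (a rival), so Keiko loses. Payoff = £0.
Bidding £65: the top bid is £133 (a rival), so Keiko loses. Payoff = £0.
The bid only affects whether you win, not the price — here both bids land on the same side of the top rival bid, so the deviation is payoff-neutral.

Truthful: £0; alternative: £0.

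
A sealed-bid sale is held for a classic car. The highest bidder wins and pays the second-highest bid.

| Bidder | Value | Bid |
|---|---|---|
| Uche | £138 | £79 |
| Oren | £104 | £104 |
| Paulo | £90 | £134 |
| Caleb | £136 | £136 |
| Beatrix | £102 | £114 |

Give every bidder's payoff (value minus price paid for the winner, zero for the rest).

Payoffs: Uche £0, Oren £0, Paulo £0, Caleb £2, Beatrix £0.

Sorted high to low: Caleb £136; Paulo £134; Beatrix £114; Oren £104; Uche £79.
Caleb has the top bid and wins; the price is the second-highest bid, £134.
Caleb's payoff = £136 − £134 = £2. All other bidders lose, so their payoff is 0.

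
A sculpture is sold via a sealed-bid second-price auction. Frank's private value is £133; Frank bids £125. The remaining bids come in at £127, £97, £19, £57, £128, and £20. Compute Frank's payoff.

Payoff = £0.

Highest competing bid: £128.
Frank's bid £125 is not the highest, so Frank loses, pays nothing, and earns zero payoff.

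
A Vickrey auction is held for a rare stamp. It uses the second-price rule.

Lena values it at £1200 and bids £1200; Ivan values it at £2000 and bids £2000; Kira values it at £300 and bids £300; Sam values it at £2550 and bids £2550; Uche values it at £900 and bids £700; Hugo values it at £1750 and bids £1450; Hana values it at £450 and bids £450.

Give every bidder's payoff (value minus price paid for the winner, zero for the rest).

Bids in descending order: Sam £2550, then Ivan £2000, then Hugo £1450, then Lena £1200, then Uche £700, then Hana £450, then Kira £300.
Sam has the top bid and wins; the price is the second-highest bid, £2000.
Sam's payoff = £2550 − £2000 = £550. All other bidders lose, so their payoff is 0.

Lena £0, Ivan £0, Kira £0, Sam £550, Uche £0, Hugo £0, Hana £0.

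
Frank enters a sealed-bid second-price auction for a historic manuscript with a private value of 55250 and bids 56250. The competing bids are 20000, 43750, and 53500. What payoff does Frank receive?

Highest competing bid: 53500.
Frank's bid 56250 is the highest overall, so Frank wins and pays the second-highest bid, 53500.
Payoff = value − price = 55250 − 53500 = 1750.

Payoff = 1750.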